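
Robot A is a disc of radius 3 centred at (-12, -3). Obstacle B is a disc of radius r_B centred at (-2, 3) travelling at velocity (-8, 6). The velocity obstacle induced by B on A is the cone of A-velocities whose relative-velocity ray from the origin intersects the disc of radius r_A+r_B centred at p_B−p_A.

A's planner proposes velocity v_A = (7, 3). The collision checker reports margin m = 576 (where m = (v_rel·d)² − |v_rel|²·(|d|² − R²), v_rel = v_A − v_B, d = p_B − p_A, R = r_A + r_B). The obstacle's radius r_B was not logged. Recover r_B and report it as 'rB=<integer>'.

m = 576
d = (10, 6);  v_rel = (15, -3),  |v_rel|² = 234
v_rel×d = (15)·(6) − (-3)·(10) = 120
since m = R²·234 − 120²:  R² = (14400 + 576) / 234 = 64
R = √64 = 8  ⇒  r_B = 8 − 3 = 5

rB=5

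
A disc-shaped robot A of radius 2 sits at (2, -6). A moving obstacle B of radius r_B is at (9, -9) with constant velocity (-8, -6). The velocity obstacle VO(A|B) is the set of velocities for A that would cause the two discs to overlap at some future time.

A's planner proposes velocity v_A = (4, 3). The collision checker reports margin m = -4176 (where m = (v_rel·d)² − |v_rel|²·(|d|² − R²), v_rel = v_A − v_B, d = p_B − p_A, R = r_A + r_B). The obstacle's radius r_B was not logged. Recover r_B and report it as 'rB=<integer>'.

m = -4176
d = (7, -3);  v_rel = (12, 9),  |v_rel|² = 225
v_rel×d = (12)·(-3) − (9)·(7) = -99
since m = R²·225 − (-99)²:  R² = (9801 + -4176) / 225 = 25
R = √25 = 5  ⇒  r_B = 5 − 2 = 3

rB=3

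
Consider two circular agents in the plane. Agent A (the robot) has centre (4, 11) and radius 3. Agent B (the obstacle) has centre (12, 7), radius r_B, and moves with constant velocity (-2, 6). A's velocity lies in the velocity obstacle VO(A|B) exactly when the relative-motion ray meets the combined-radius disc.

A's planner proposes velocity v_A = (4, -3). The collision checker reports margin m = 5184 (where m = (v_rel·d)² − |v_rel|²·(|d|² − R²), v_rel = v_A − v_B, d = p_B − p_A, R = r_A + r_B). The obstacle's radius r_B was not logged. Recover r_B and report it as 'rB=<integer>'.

m = 5184
d = (8, -4);  v_rel = (6, -9),  |v_rel|² = 117
v_rel×d = (6)·(-4) − (-9)·(8) = 48
since m = R²·117 − 48²:  R² = (2304 + 5184) / 117 = 64
R = √64 = 8  ⇒  r_B = 8 − 3 = 5

rB=5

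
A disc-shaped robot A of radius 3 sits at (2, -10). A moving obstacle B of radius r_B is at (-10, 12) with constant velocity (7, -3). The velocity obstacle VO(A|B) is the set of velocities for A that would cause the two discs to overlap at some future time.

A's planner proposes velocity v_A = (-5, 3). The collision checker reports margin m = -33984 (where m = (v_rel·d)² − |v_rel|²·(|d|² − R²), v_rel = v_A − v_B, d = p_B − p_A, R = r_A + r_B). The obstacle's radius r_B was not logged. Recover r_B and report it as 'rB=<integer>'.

m = -33984
d = (-12, 22);  v_rel = (-12, 6),  |v_rel|² = 180
v_rel×d = (-12)·(22) − (6)·(-12) = -192
since m = R²·180 − (-192)²:  R² = (36864 + -33984) / 180 = 16
R = √16 = 4  ⇒  r_B = 4 − 3 = 1

rB=1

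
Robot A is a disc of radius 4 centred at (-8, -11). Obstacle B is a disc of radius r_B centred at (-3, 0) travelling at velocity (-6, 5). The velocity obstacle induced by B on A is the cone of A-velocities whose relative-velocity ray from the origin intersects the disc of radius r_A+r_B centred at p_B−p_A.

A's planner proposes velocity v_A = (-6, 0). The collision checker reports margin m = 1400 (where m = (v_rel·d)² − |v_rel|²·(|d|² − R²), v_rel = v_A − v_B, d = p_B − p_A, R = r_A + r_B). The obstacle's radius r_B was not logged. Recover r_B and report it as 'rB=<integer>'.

m = 1400
d = (5, 11);  v_rel = (0, -5),  |v_rel|² = 25
v_rel×d = (0)·(11) − (-5)·(5) = 25
since m = R²·25 − 25²:  R² = (625 + 1400) / 25 = 81
R = √81 = 9  ⇒  r_B = 9 − 4 = 5

rB=5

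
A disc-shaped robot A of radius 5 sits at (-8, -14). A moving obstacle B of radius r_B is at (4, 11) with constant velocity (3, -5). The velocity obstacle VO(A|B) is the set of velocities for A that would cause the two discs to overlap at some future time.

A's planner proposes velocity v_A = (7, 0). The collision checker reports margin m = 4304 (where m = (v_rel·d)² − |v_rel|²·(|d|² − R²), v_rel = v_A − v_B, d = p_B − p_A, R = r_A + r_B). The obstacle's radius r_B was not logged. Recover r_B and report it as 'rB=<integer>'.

m = 4304
d = (12, 25);  v_rel = (4, 5),  |v_rel|² = 41
v_rel×d = (4)·(25) − (5)·(12) = 40
since m = R²·41 − 40²:  R² = (1600 + 4304) / 41 = 144
R = √144 = 12  ⇒  r_B = 12 − 5 = 7

rB=7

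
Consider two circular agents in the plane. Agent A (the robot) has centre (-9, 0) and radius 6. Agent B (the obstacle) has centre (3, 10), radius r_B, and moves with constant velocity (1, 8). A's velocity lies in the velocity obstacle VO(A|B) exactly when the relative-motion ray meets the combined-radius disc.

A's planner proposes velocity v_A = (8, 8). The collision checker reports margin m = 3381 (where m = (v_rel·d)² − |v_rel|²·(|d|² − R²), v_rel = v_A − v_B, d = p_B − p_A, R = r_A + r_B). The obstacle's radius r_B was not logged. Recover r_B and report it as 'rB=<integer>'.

m = 3381
d = (12, 10);  v_rel = (7, 0),  |v_rel|² = 49
v_rel×d = (7)·(10) − (0)·(12) = 70
since m = R²·49 − 70²:  R² = (4900 + 3381) / 49 = 169
R = √169 = 13  ⇒  r_B = 13 − 6 = 7

rB=7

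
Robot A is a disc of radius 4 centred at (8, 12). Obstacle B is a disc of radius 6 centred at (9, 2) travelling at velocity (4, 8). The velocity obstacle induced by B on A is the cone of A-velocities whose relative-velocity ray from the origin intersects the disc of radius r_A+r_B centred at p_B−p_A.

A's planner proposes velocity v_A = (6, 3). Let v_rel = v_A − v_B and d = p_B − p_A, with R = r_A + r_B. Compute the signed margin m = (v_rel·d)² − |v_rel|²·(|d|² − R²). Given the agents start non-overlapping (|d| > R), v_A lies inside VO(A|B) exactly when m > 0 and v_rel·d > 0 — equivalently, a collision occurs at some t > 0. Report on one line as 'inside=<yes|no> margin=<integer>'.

d = (1, -10),  |d|² = 101;  R = 4+6 = 10,  c = 101−10² = 1
v_rel = (2, -5),  |v_rel|² = 29;  v_rel·d = (2)·(1) + (-5)·(-10) = 52
29·t² − 104·t + 1 = 0  ⇒  m = 52² − 29·1 = 2675
m = 2675 > 0,  v_rel·d = 52 > 0  ⇒  inside

inside=yes margin=2675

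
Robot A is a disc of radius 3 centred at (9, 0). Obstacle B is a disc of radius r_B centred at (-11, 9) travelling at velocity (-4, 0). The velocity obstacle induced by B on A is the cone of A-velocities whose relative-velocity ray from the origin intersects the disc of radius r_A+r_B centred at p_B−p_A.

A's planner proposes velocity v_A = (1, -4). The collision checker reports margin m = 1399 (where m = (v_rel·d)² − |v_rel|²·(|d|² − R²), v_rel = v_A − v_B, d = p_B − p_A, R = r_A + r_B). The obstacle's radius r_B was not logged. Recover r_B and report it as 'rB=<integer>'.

m = 1399
d = (-20, 9);  v_rel = (5, -4),  |v_rel|² = 41
v_rel×d = (5)·(9) − (-4)·(-20) = -35
since m = R²·41 − (-35)²:  R² = (1225 + 1399) / 41 = 64
R = √64 = 8  ⇒  r_B = 8 − 3 = 5

rB=5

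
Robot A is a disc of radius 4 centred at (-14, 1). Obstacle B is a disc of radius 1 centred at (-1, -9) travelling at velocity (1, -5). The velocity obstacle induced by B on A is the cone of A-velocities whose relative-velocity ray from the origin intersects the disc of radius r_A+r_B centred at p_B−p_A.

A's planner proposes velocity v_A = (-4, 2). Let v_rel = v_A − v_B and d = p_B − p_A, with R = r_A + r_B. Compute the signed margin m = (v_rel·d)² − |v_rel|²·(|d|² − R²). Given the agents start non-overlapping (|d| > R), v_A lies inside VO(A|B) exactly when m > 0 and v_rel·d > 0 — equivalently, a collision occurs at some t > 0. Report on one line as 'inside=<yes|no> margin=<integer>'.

d = (13, -10),  |d|² = 269;  R = 4+1 = 5,  c = 269−5² = 244
v_rel = (-5, 7),  |v_rel|² = 74;  v_rel·d = (-5)·(13) + (7)·(-10) = -135
74·t² + 270·t + 244 = 0  ⇒  m = (-135)² − 74·244 = 169
m = 169 > 0,  v_rel·d = -135 < 0  ⇒  outside

inside=no margin=169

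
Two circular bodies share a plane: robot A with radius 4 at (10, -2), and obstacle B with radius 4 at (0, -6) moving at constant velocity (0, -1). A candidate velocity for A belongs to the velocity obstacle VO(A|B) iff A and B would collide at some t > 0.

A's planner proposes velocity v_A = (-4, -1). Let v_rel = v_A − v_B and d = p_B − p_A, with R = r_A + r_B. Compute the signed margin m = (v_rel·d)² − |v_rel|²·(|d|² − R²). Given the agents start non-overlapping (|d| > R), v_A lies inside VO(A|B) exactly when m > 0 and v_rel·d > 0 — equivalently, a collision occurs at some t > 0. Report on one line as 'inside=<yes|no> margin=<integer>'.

d = (-10, -4),  |d|² = 116;  R = 4+4 = 8,  c = 116−8² = 52
v_rel = (-4, 0),  |v_rel|² = 16;  v_rel·d = (-4)·(-10) + (0)·(-4) = 40
16·t² − 80·t + 52 = 0  ⇒  m = 40² − 16·52 = 768
m = 768 > 0,  v_rel·d = 40 > 0  ⇒  inside

inside=yes margin=768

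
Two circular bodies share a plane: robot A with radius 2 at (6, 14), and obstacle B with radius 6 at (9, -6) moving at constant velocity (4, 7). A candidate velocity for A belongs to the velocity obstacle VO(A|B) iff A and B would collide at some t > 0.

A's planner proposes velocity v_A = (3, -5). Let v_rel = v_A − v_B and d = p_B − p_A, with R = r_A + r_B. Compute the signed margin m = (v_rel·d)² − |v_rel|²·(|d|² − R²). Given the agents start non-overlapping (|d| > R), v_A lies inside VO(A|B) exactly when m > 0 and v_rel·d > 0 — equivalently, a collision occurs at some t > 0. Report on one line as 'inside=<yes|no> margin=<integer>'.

d = (3, -20),  |d|² = 409;  R = 2+6 = 8,  c = 409−8² = 345
v_rel = (-1, -12),  |v_rel|² = 145;  v_rel·d = (-1)·(3) + (-12)·(-20) = 237
145·t² − 474·t + 345 = 0  ⇒  m = 237² − 145·345 = 6144
m = 6144 > 0,  v_rel·d = 237 > 0  ⇒  inside

inside=yes margin=6144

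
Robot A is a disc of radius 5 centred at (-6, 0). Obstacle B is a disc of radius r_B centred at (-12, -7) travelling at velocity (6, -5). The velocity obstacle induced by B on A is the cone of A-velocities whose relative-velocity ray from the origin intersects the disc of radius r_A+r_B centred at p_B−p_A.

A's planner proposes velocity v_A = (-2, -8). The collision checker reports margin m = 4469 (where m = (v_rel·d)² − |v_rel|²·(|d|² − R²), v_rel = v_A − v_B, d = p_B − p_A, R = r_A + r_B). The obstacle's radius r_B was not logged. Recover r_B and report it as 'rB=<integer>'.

m = 4469
d = (-6, -7);  v_rel = (-8, -3),  |v_rel|² = 73
v_rel×d = (-8)·(-7) − (-3)·(-6) = 38
since m = R²·73 − 38²:  R² = (1444 + 4469) / 73 = 81
R = √81 = 9  ⇒  r_B = 9 − 5 = 4

rB=4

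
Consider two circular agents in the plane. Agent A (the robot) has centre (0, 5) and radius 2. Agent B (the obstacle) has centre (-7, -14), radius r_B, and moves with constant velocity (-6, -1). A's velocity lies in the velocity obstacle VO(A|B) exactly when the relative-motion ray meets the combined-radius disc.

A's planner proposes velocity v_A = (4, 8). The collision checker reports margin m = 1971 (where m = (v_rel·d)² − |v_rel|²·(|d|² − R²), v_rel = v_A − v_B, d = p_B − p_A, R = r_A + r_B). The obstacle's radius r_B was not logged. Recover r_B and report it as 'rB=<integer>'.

m = 1971
d = (-7, -19);  v_rel = (10, 9),  |v_rel|² = 181
v_rel×d = (10)·(-19) − (9)·(-7) = -127
since m = R²·181 − (-127)²:  R² = (16129 + 1971) / 181 = 100
R = √100 = 10  ⇒  r_B = 10 − 2 = 8

rB=8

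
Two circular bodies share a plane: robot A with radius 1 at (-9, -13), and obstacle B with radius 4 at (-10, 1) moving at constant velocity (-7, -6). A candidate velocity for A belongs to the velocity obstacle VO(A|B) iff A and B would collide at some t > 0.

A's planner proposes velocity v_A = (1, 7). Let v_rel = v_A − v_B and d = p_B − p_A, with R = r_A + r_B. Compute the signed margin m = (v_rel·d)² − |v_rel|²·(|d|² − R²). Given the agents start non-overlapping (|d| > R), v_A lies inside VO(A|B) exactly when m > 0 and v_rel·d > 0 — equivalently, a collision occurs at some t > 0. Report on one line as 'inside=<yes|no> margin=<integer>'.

d = (-1, 14),  |d|² = 197;  R = 1+4 = 5,  c = 197−5² = 172
v_rel = (8, 13),  |v_rel|² = 233;  v_rel·d = (8)·(-1) + (13)·(14) = 174
233·t² − 348·t + 172 = 0  ⇒  m = 174² − 233·172 = -9800
m = -9800 < 0,  v_rel·d = 174 > 0  ⇒  outside

inside=no margin=-9800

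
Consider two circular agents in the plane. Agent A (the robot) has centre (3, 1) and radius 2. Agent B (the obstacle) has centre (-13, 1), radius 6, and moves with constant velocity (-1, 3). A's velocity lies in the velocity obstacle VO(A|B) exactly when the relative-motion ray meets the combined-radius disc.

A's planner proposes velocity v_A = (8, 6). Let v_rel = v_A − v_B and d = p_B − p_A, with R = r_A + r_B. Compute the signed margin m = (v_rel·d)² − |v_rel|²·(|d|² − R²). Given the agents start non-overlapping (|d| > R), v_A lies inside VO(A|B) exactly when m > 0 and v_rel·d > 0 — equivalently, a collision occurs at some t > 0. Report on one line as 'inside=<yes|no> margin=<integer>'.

d = (-16, 0),  |d|² = 256;  R = 2+6 = 8,  c = 256−8² = 192
v_rel = (9, 3),  |v_rel|² = 90;  v_rel·d = (9)·(-16) + (3)·(0) = -144
90·t² + 288·t + 192 = 0  ⇒  m = (-144)² − 90·192 = 3456
m = 3456 > 0,  v_rel·d = -144 < 0  ⇒  outside

inside=no margin=3456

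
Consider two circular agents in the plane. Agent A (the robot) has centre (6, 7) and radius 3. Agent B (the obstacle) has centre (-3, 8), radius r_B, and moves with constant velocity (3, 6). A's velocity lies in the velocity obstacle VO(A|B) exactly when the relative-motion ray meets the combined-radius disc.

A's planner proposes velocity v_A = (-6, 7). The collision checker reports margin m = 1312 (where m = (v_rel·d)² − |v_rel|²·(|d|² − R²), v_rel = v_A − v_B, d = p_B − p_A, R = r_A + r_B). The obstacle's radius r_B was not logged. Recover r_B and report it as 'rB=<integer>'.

m = 1312
d = (-9, 1);  v_rel = (-9, 1),  |v_rel|² = 82
v_rel×d = (-9)·(1) − (1)·(-9) = 0
since m = R²·82 − 0²:  R² = (0 + 1312) / 82 = 16
R = √16 = 4  ⇒  r_B = 4 − 3 = 1

rB=1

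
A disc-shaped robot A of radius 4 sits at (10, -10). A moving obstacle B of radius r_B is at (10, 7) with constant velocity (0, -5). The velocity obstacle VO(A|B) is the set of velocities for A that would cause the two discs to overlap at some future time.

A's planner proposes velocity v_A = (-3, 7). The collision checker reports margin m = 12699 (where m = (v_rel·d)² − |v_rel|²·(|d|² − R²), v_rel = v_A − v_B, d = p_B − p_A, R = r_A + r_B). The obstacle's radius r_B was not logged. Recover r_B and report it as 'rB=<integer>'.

m = 12699
d = (0, 17);  v_rel = (-3, 12),  |v_rel|² = 153
v_rel×d = (-3)·(17) − (12)·(0) = -51
since m = R²·153 − (-51)²:  R² = (2601 + 12699) / 153 = 100
R = √100 = 10  ⇒  r_B = 10 − 4 = 6

rB=6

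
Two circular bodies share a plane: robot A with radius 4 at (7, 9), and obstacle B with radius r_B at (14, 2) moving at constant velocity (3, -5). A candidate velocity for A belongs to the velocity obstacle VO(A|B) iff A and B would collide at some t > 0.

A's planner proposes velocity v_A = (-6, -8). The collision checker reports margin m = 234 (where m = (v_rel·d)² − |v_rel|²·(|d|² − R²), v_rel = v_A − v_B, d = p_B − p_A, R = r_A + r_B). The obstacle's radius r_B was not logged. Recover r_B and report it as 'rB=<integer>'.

m = 234
d = (7, -7);  v_rel = (-9, -3),  |v_rel|² = 90
v_rel×d = (-9)·(-7) − (-3)·(7) = 84
since m = R²·90 − 84²:  R² = (7056 + 234) / 90 = 81
R = √81 = 9  ⇒  r_B = 9 − 4 = 5

rB=5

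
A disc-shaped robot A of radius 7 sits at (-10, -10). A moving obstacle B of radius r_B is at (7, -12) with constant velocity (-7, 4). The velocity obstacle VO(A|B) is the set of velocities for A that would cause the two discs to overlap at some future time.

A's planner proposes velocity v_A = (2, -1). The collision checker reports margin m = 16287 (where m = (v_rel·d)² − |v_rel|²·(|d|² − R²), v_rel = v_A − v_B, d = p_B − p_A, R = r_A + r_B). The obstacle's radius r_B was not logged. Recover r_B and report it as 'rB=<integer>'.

m = 16287
d = (17, -2);  v_rel = (9, -5),  |v_rel|² = 106
v_rel×d = (9)·(-2) − (-5)·(17) = 67
since m = R²·106 − 67²:  R² = (4489 + 16287) / 106 = 196
R = √196 = 14  ⇒  r_B = 14 − 7 = 7

rB=7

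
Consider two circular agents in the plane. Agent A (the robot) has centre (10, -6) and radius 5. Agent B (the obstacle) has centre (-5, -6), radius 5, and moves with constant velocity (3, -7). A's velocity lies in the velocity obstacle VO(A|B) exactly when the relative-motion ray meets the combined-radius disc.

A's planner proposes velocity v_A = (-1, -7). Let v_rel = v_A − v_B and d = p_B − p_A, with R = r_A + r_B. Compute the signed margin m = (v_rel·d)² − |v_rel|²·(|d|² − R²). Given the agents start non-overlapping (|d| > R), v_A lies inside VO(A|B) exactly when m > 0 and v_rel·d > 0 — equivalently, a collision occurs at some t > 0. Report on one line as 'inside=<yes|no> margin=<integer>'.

d = (-15, 0),  |d|² = 225;  R = 5+5 = 10,  c = 225−10² = 125
v_rel = (-4, 0),  |v_rel|² = 16;  v_rel·d = (-4)·(-15) + (0)·(0) = 60
16·t² − 120·t + 125 = 0  ⇒  m = 60² − 16·125 = 1600
m = 1600 > 0,  v_rel·d = 60 > 0  ⇒  inside

inside=yes margin=1600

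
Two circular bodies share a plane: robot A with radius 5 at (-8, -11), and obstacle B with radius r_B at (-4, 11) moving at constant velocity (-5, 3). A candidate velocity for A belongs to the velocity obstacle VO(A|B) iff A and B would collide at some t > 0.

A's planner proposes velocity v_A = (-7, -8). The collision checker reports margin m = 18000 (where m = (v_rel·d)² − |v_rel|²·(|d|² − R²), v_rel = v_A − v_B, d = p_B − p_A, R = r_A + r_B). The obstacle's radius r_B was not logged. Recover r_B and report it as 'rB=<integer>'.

m = 18000
d = (4, 22);  v_rel = (-2, -11),  |v_rel|² = 125
v_rel×d = (-2)·(22) − (-11)·(4) = 0
since m = R²·125 − 0²:  R² = (0 + 18000) / 125 = 144
R = √144 = 12  ⇒  r_B = 12 − 5 = 7

rB=7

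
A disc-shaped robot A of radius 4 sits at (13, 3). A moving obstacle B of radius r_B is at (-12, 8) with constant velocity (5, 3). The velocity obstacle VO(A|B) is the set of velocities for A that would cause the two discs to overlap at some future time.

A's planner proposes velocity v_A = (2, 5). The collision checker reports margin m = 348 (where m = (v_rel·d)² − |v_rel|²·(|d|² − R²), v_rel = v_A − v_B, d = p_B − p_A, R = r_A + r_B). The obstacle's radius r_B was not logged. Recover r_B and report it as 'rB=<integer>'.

m = 348
d = (-25, 5);  v_rel = (-3, 2),  |v_rel|² = 13
v_rel×d = (-3)·(5) − (2)·(-25) = 35
since m = R²·13 − 35²:  R² = (1225 + 348) / 13 = 121
R = √121 = 11  ⇒  r_B = 11 − 4 = 7

rB=7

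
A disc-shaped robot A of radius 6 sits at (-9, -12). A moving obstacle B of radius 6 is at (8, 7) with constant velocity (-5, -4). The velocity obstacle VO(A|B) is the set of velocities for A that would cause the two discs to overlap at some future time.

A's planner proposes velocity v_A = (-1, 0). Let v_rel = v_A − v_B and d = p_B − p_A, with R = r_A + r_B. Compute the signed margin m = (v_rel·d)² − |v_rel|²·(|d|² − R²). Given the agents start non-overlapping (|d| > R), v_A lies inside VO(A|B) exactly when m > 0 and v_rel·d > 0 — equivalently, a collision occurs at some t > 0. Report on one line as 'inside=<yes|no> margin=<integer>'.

d = (17, 19),  |d|² = 650;  R = 6+6 = 12,  c = 650−12² = 506
v_rel = (4, 4),  |v_rel|² = 32;  v_rel·d = (4)·(17) + (4)·(19) = 144
32·t² − 288·t + 506 = 0  ⇒  m = 144² − 32·506 = 4544
m = 4544 > 0,  v_rel·d = 144 > 0  ⇒  inside

inside=yes margin=4544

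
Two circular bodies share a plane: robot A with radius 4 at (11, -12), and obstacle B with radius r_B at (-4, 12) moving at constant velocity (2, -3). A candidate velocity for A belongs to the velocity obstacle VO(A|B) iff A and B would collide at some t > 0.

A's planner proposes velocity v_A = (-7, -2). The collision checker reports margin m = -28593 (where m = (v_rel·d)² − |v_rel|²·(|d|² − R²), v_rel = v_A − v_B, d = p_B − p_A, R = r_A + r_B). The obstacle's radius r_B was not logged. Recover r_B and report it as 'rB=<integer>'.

m = -28593
d = (-15, 24);  v_rel = (-9, 1),  |v_rel|² = 82
v_rel×d = (-9)·(24) − (1)·(-15) = -201
since m = R²·82 − (-201)²:  R² = (40401 + -28593) / 82 = 144
R = √144 = 12  ⇒  r_B = 12 − 4 = 8

rB=8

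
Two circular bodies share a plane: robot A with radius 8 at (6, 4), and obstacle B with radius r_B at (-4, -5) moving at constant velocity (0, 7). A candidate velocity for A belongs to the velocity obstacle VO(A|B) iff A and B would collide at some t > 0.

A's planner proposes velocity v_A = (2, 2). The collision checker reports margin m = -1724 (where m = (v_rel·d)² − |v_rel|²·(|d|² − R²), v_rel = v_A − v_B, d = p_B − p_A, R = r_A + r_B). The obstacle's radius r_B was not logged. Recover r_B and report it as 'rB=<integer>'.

m = -1724
d = (-10, -9);  v_rel = (2, -5),  |v_rel|² = 29
v_rel×d = (2)·(-9) − (-5)·(-10) = -68
since m = R²·29 − (-68)²:  R² = (4624 + -1724) / 29 = 100
R = √100 = 10  ⇒  r_B = 10 − 8 = 2

rB=2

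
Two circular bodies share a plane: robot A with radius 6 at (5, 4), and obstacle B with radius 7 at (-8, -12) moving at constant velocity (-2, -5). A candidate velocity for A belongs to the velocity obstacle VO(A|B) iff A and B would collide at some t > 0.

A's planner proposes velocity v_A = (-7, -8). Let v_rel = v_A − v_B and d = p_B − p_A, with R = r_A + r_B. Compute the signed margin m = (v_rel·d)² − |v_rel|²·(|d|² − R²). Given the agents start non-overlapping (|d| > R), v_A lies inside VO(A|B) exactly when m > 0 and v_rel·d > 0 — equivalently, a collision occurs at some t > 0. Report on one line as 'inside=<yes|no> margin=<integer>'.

d = (-13, -16),  |d|² = 425;  R = 6+7 = 13,  c = 425−13² = 256
v_rel = (-5, -3),  |v_rel|² = 34;  v_rel·d = (-5)·(-13) + (-3)·(-16) = 113
34·t² − 226·t + 256 = 0  ⇒  m = 113² − 34·256 = 4065
m = 4065 > 0,  v_rel·d = 113 > 0  ⇒  inside

inside=yes margin=4065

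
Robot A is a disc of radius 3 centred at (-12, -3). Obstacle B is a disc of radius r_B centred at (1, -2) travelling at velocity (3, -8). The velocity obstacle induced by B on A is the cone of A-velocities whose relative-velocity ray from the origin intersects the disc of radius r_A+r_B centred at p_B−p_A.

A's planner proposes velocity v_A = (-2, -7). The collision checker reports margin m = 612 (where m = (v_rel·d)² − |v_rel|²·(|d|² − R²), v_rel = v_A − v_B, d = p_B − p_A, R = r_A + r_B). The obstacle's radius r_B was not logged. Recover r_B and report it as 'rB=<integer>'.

m = 612
d = (13, 1);  v_rel = (-5, 1),  |v_rel|² = 26
v_rel×d = (-5)·(1) − (1)·(13) = -18
since m = R²·26 − (-18)²:  R² = (324 + 612) / 26 = 36
R = √36 = 6  ⇒  r_B = 6 − 3 = 3

rB=3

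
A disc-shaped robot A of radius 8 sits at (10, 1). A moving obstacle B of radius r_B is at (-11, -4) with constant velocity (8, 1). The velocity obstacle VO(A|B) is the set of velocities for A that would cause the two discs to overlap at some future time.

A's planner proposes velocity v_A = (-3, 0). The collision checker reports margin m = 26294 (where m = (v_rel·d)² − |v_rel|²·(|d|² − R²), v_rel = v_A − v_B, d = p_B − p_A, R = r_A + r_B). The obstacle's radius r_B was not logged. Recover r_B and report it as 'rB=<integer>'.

m = 26294
d = (-21, -5);  v_rel = (-11, -1),  |v_rel|² = 122
v_rel×d = (-11)·(-5) − (-1)·(-21) = 34
since m = R²·122 − 34²:  R² = (1156 + 26294) / 122 = 225
R = √225 = 15  ⇒  r_B = 15 − 8 = 7

rB=7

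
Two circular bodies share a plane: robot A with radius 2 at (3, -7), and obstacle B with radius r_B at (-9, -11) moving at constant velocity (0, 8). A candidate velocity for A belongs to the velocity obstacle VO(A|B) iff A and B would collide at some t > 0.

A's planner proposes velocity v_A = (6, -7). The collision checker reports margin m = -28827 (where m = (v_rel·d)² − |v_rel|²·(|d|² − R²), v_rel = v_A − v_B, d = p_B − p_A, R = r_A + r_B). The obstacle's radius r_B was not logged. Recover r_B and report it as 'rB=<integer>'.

m = -28827
d = (-12, -4);  v_rel = (6, -15),  |v_rel|² = 261
v_rel×d = (6)·(-4) − (-15)·(-12) = -204
since m = R²·261 − (-204)²:  R² = (41616 + -28827) / 261 = 49
R = √49 = 7  ⇒  r_B = 7 − 2 = 5

rB=5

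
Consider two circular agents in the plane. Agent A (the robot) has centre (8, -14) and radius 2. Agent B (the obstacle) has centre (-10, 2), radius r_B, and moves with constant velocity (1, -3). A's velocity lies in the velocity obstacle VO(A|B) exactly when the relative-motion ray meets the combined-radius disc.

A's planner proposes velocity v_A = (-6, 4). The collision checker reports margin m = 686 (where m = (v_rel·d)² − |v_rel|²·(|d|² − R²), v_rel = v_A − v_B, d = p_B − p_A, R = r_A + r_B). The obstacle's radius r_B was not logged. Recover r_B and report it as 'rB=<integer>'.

m = 686
d = (-18, 16);  v_rel = (-7, 7),  |v_rel|² = 98
v_rel×d = (-7)·(16) − (7)·(-18) = 14
since m = R²·98 − 14²:  R² = (196 + 686) / 98 = 9
R = √9 = 3  ⇒  r_B = 3 − 2 = 1

rB=1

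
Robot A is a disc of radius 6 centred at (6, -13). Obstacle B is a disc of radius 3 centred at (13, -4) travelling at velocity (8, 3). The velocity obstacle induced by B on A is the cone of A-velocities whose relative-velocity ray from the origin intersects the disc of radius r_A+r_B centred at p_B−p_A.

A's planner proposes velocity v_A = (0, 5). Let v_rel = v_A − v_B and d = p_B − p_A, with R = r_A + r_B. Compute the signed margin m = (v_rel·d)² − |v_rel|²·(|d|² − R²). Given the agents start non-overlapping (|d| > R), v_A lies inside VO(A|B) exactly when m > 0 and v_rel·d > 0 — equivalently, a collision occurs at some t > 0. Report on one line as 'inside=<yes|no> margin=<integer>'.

d = (7, 9),  |d|² = 130;  R = 6+3 = 9,  c = 130−9² = 49
v_rel = (-8, 2),  |v_rel|² = 68;  v_rel·d = (-8)·(7) + (2)·(9) = -38
68·t² + 76·t + 49 = 0  ⇒  m = (-38)² − 68·49 = -1888
m = -1888 < 0,  v_rel·d = -38 < 0  ⇒  outside

inside=no margin=-1888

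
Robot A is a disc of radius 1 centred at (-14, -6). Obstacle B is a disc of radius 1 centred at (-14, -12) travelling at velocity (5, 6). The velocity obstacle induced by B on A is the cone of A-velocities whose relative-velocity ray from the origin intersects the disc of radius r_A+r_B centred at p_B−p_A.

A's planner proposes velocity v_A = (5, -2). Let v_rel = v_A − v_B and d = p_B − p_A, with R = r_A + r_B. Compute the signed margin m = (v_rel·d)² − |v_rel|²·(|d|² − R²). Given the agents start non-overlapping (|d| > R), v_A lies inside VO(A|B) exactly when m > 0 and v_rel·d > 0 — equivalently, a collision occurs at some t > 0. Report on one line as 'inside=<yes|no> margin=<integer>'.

d = (0, -6),  |d|² = 36;  R = 1+1 = 2,  c = 36−2² = 32
v_rel = (0, -8),  |v_rel|² = 64;  v_rel·d = (0)·(0) + (-8)·(-6) = 48
64·t² − 96·t + 32 = 0  ⇒  m = 48² − 64·32 = 256
m = 256 > 0,  v_rel·d = 48 > 0  ⇒  inside

inside=yes margin=256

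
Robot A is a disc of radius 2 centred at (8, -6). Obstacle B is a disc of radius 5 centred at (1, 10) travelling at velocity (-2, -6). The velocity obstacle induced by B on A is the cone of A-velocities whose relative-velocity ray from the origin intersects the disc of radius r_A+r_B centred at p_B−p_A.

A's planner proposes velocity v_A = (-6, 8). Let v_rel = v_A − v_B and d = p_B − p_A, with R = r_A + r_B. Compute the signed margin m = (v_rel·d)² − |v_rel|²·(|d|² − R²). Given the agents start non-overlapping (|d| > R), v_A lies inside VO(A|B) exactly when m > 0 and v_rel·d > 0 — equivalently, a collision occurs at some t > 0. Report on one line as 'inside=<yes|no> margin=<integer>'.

d = (-7, 16),  |d|² = 305;  R = 2+5 = 7,  c = 305−7² = 256
v_rel = (-4, 14),  |v_rel|² = 212;  v_rel·d = (-4)·(-7) + (14)·(16) = 252
212·t² − 504·t + 256 = 0  ⇒  m = 252² − 212·256 = 9232
m = 9232 > 0,  v_rel·d = 252 > 0  ⇒  inside

inside=yes margin=9232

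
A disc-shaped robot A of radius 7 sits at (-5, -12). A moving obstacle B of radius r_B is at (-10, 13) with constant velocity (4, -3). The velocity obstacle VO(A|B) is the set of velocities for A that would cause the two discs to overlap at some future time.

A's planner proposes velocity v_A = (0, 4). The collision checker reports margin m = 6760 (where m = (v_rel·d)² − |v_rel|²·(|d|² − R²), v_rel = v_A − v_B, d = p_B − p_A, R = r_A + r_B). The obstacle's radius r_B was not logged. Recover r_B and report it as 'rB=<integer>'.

m = 6760
d = (-5, 25);  v_rel = (-4, 7),  |v_rel|² = 65
v_rel×d = (-4)·(25) − (7)·(-5) = -65
since m = R²·65 − (-65)²:  R² = (4225 + 6760) / 65 = 169
R = √169 = 13  ⇒  r_B = 13 − 7 = 6

rB=6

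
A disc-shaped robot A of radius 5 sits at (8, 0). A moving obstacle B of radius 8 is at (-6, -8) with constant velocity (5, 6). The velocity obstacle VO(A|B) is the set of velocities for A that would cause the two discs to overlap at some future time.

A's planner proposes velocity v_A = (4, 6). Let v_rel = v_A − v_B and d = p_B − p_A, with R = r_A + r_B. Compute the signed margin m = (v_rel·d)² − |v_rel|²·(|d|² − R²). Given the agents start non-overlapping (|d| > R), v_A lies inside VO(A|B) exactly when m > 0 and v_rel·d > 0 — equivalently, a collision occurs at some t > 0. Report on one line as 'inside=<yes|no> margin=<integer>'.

d = (-14, -8),  |d|² = 260;  R = 5+8 = 13,  c = 260−13² = 91
v_rel = (-1, 0),  |v_rel|² = 1;  v_rel·d = (-1)·(-14) + (0)·(-8) = 14
1·t² − 28·t + 91 = 0  ⇒  m = 14² − 1·91 = 105
m = 105 > 0,  v_rel·d = 14 > 0  ⇒  inside

inside=yes margin=105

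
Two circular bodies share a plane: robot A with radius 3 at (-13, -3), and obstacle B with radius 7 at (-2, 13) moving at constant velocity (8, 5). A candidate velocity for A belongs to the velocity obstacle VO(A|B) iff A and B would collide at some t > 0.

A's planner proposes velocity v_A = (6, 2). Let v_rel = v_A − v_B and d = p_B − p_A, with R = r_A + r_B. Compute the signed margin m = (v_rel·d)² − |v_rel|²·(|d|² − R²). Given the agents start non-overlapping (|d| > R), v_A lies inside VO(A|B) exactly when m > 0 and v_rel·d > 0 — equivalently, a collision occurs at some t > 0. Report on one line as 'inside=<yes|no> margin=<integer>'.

d = (11, 16),  |d|² = 377;  R = 3+7 = 10,  c = 377−10² = 277
v_rel = (-2, -3),  |v_rel|² = 13;  v_rel·d = (-2)·(11) + (-3)·(16) = -70
13·t² + 140·t + 277 = 0  ⇒  m = (-70)² − 13·277 = 1299
m = 1299 > 0,  v_rel·d = -70 < 0  ⇒  outside

inside=no margin=1299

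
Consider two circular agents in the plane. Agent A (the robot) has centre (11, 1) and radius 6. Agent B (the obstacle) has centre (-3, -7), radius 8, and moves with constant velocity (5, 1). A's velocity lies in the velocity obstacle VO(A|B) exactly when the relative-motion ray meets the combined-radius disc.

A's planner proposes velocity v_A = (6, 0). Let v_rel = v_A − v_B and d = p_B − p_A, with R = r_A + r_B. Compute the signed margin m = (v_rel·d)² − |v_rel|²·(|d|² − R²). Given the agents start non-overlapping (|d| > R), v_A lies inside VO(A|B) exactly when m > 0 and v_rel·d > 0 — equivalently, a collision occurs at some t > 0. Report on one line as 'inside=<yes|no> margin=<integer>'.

d = (-14, -8),  |d|² = 260;  R = 6+8 = 14,  c = 260−14² = 64
v_rel = (1, -1),  |v_rel|² = 2;  v_rel·d = (1)·(-14) + (-1)·(-8) = -6
2·t² + 12·t + 64 = 0  ⇒  m = (-6)² − 2·64 = -92
m = -92 < 0,  v_rel·d = -6 < 0  ⇒  outside

inside=no margin=-92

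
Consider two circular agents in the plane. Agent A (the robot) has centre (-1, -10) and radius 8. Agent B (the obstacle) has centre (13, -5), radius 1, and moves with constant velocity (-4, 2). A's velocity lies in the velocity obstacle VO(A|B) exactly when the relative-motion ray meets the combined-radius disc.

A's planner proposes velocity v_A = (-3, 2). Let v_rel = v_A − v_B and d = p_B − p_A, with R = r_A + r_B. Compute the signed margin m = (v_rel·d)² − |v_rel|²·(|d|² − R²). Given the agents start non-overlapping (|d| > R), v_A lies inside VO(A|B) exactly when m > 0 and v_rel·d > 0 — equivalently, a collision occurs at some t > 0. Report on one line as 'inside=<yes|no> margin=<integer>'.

d = (14, 5),  |d|² = 221;  R = 8+1 = 9,  c = 221−9² = 140
v_rel = (1, 0),  |v_rel|² = 1;  v_rel·d = (1)·(14) + (0)·(5) = 14
1·t² − 28·t + 140 = 0  ⇒  m = 14² − 1·140 = 56
m = 56 > 0,  v_rel·d = 14 > 0  ⇒  inside

inside=yes margin=56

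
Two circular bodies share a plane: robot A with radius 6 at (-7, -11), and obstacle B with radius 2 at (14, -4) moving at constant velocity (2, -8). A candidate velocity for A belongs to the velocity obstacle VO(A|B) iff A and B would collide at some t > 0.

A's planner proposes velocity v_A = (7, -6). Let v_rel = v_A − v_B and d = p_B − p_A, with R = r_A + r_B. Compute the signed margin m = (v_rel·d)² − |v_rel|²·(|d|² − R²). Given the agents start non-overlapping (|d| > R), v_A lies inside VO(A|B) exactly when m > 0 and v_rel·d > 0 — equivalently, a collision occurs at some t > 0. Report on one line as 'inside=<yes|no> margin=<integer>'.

d = (21, 7),  |d|² = 490;  R = 6+2 = 8,  c = 490−8² = 426
v_rel = (5, 2),  |v_rel|² = 29;  v_rel·d = (5)·(21) + (2)·(7) = 119
29·t² − 238·t + 426 = 0  ⇒  m = 119² − 29·426 = 1807
m = 1807 > 0,  v_rel·d = 119 > 0  ⇒  inside

inside=yes margin=1807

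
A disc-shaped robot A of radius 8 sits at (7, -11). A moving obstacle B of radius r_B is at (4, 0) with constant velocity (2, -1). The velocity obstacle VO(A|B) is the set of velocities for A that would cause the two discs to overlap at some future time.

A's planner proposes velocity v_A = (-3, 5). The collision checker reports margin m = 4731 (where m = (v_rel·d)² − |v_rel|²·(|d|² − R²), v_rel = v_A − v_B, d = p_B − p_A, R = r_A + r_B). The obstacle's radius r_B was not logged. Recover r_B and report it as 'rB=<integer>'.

m = 4731
d = (-3, 11);  v_rel = (-5, 6),  |v_rel|² = 61
v_rel×d = (-5)·(11) − (6)·(-3) = -37
since m = R²·61 − (-37)²:  R² = (1369 + 4731) / 61 = 100
R = √100 = 10  ⇒  r_B = 10 − 8 = 2

rB=2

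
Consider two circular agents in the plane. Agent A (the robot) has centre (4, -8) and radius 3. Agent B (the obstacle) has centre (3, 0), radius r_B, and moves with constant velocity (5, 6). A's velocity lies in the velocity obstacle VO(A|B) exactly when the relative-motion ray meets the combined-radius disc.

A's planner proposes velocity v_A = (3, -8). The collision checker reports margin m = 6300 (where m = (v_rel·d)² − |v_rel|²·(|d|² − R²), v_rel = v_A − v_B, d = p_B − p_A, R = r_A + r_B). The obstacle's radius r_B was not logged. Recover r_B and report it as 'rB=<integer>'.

m = 6300
d = (-1, 8);  v_rel = (-2, -14),  |v_rel|² = 200
v_rel×d = (-2)·(8) − (-14)·(-1) = -30
since m = R²·200 − (-30)²:  R² = (900 + 6300) / 200 = 36
R = √36 = 6  ⇒  r_B = 6 − 3 = 3

rB=3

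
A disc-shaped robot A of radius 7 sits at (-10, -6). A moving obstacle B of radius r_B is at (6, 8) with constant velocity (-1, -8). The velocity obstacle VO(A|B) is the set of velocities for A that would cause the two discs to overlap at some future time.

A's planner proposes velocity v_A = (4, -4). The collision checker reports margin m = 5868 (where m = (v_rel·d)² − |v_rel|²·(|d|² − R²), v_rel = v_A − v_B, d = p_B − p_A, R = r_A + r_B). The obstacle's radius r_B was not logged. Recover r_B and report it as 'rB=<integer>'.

m = 5868
d = (16, 14);  v_rel = (5, 4),  |v_rel|² = 41
v_rel×d = (5)·(14) − (4)·(16) = 6
since m = R²·41 − 6²:  R² = (36 + 5868) / 41 = 144
R = √144 = 12  ⇒  r_B = 12 − 7 = 5

rB=5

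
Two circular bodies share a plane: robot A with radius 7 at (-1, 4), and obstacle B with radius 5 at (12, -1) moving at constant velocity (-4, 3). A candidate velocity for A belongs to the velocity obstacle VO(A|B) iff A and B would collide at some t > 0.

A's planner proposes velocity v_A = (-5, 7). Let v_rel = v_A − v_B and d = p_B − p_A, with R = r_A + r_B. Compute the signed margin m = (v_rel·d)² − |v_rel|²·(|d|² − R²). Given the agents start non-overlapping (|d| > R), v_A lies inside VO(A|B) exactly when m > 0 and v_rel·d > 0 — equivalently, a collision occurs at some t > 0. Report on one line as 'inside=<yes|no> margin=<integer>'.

d = (13, -5),  |d|² = 194;  R = 7+5 = 12,  c = 194−12² = 50
v_rel = (-1, 4),  |v_rel|² = 17;  v_rel·d = (-1)·(13) + (4)·(-5) = -33
17·t² + 66·t + 50 = 0  ⇒  m = (-33)² − 17·50 = 239
m = 239 > 0,  v_rel·d = -33 < 0  ⇒  outside

inside=no margin=239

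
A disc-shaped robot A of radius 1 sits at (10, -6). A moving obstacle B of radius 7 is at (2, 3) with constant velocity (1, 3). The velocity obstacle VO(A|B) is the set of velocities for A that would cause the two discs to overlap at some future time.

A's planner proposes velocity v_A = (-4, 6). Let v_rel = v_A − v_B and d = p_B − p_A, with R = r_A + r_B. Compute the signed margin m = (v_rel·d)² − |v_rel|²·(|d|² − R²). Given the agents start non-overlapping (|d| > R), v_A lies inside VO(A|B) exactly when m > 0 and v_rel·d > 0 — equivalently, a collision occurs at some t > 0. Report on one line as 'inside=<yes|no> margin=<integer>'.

d = (-8, 9),  |d|² = 145;  R = 1+7 = 8,  c = 145−8² = 81
v_rel = (-5, 3),  |v_rel|² = 34;  v_rel·d = (-5)·(-8) + (3)·(9) = 67
34·t² − 134·t + 81 = 0  ⇒  m = 67² − 34·81 = 1735
m = 1735 > 0,  v_rel·d = 67 > 0  ⇒  inside

inside=yes margin=1735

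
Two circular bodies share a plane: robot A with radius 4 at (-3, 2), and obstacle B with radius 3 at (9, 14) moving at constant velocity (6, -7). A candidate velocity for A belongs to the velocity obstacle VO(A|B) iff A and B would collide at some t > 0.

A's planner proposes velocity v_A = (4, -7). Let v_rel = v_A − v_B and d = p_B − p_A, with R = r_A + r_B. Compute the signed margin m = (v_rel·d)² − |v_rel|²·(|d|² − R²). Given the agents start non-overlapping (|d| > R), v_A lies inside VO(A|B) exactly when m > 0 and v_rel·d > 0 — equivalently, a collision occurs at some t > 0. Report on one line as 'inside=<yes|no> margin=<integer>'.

d = (12, 12),  |d|² = 288;  R = 4+3 = 7,  c = 288−7² = 239
v_rel = (-2, 0),  |v_rel|² = 4;  v_rel·d = (-2)·(12) + (0)·(12) = -24
4·t² + 48·t + 239 = 0  ⇒  m = (-24)² − 4·239 = -380
m = -380 < 0,  v_rel·d = -24 < 0  ⇒  outside

inside=no margin=-380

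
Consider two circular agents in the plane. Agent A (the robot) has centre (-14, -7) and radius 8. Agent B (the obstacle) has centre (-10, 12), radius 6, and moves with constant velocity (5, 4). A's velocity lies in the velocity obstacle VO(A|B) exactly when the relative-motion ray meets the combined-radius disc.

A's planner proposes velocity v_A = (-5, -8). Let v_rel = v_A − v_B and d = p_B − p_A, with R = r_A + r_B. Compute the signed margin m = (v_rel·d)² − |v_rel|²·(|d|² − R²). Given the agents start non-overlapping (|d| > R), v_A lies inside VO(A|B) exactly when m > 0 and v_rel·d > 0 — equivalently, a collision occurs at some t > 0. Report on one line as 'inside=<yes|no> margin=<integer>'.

d = (4, 19),  |d|² = 377;  R = 8+6 = 14,  c = 377−14² = 181
v_rel = (-10, -12),  |v_rel|² = 244;  v_rel·d = (-10)·(4) + (-12)·(19) = -268
244·t² + 536·t + 181 = 0  ⇒  m = (-268)² − 244·181 = 27660
m = 27660 > 0,  v_rel·d = -268 < 0  ⇒  outside

inside=no margin=27660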